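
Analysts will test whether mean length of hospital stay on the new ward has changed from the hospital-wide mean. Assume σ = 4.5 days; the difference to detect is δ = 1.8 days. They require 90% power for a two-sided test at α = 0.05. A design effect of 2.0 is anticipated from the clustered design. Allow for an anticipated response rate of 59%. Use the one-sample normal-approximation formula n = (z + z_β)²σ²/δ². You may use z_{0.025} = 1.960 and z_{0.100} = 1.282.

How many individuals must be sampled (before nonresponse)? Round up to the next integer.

n = 223

n = (z_{α/2} + z_β)² · σ² / δ²
  = (1.960 + 1.282)² · 4.5² / 1.8²
  = 10.5106 · 20.25 / 3.24
  = 65.69
Design effect: 2.0 × 65.69 = 131.38.
Adjust for 59% response: 131.38 / 0.59 = 222.68.
Round up → n = 223.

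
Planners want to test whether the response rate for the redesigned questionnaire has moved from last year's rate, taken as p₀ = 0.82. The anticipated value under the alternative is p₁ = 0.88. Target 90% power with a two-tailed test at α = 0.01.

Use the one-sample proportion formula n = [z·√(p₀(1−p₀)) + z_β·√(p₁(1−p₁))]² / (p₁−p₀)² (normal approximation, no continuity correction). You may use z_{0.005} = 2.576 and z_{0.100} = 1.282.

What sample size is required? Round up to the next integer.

n = [z_{α/2}·√(p₀q₀) + z_β·√(p₁q₁)]² / (p₁ − p₀)²
  = [2.576·√(0.82·0.18) + 1.282·√(0.88·0.12)]² / (0.06)²
  = [2.576·0.3842 + 1.282·0.3250]² / 0.0036
  = [1.4063]² / 0.0036
  = 549.33
Round up → n = 550.

n = 550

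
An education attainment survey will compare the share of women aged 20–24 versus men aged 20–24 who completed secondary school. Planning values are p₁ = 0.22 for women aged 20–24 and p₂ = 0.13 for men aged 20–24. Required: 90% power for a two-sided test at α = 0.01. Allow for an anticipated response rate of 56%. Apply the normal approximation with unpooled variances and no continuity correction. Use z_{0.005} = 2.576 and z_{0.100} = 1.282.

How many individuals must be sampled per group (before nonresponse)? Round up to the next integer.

n = (z_{α/2} + z_β)² · [p₁(1−p₁) + p₂(1−p₂)] / (p₁ − p₂)²
  = (2.576 + 1.282)² · (0.22·0.78 + 0.13·0.87) / (0.09)²
  = (3.858)² · (0.1716 + 0.1131) / 0.0081
  = 14.8842 · 0.2847 / 0.0081
  = 523.15
Adjust for 56% response: 523.15 / 0.56 = 934.20.
Round up → n = 935 per group.

n = 935 per group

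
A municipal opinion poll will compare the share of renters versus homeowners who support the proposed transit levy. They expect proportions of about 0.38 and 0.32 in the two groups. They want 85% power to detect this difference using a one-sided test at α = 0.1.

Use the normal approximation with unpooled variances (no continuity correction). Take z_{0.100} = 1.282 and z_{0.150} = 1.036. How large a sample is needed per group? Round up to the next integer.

n = (z_α + z_β)² · [p₁(1−p₁) + p₂(1−p₂)] / (p₁ − p₂)²
  = (1.282 + 1.036)² · (0.38·0.62 + 0.32·0.68) / (0.06)²
  = (2.318)² · (0.2356 + 0.2176) / 0.0036
  = 5.3731 · 0.4532 / 0.0036
  = 676.42
Round up → n = 677 per group.

n = 677 per group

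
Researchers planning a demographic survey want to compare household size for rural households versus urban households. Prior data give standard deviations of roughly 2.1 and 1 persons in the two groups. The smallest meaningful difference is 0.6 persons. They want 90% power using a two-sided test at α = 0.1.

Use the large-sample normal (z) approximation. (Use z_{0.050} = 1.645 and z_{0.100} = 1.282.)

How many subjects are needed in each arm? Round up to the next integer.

n = 129 per group

n = (z_{α/2} + z_β)² · (σ₁² + σ₂²) / δ²
  = (1.645 + 1.282)² · (2.1² + 1² = 5.41) / 0.6²
  = 8.5673 · 5.41 / 0.36
  = 128.75
Round up → n = 129 per group.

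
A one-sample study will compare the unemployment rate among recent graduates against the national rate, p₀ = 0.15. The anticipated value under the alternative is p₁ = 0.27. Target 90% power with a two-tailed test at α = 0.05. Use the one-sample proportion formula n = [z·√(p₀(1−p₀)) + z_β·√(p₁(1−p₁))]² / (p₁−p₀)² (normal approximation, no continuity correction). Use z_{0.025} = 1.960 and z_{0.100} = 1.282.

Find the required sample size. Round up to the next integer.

n = [z_{α/2}·√(p₀q₀) + z_β·√(p₁q₁)]² / (p₁ − p₀)²
  = [1.960·√(0.15·0.85) + 1.282·√(0.27·0.73)]² / (0.12)²
  = [1.960·0.3571 + 1.282·0.4440]² / 0.0144
  = [1.2690]² / 0.0144
  = 111.83
Round up → n = 112.

n = 112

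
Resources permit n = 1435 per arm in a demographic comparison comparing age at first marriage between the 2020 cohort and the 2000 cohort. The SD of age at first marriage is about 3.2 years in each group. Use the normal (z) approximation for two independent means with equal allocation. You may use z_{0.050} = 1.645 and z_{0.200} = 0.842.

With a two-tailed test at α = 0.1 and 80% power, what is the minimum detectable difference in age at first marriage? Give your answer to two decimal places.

δ = (z_{α/2} + z_β) · √((σ₁²+σ₂²)/n)
  = (1.645 + 0.842) · √(20.48/1435)
  = 2.487 · √0.01427
  = 2.487 · 0.1195
  = 0.2971

Minimum detectable difference ≈ 0.30 years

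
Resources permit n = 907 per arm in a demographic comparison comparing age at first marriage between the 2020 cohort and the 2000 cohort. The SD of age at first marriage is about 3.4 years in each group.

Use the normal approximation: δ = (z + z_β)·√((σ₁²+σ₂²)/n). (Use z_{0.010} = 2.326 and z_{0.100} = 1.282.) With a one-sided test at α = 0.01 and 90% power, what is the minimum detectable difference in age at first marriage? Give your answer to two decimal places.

Minimum detectable difference ≈ 0.58 years

δ = (z_α + z_β) · √((σ₁²+σ₂²)/n)
  = (2.326 + 1.282) · √(23.12/907)
  = 3.608 · √0.02549
  = 3.608 · 0.1597
  = 0.5760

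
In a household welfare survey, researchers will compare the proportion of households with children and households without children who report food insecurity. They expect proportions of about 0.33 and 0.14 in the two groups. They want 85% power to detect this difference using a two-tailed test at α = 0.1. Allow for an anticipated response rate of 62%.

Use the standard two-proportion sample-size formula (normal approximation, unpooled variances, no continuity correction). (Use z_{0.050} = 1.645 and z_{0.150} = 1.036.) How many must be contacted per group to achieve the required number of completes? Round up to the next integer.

n = 110 per group

n = (z_{α/2} + z_β)² · [p₁(1−p₁) + p₂(1−p₂)] / (p₁ − p₂)²
  = (1.645 + 1.036)² · (0.33·0.67 + 0.14·0.86) / (0.19)²
  = (2.681)² · (0.2211 + 0.1204) / 0.0361
  = 7.1878 · 0.3415 / 0.0361
  = 68.00
Adjust for 62% response: 68.00 / 0.62 = 109.67.
Round up → n = 110 per group.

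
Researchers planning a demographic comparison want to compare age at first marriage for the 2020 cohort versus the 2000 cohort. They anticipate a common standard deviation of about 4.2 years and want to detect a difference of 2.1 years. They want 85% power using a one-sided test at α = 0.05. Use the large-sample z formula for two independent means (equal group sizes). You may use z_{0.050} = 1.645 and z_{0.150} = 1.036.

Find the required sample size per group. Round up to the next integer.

n = (z_α + z_β)² · (σ₁² + σ₂²) / δ²
  = (1.645 + 1.036)² · (2·4.2² = 35.28) / 2.1²
  = 7.1878 · 35.28 / 4.41
  = 57.50
Round up → n = 58 per group.

n = 58 per group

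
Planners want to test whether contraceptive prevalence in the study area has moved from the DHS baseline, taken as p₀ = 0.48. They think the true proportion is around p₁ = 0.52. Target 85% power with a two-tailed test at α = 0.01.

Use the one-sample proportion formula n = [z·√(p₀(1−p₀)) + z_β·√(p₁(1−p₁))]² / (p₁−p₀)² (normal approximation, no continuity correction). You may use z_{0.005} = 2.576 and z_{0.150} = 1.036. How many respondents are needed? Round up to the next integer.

n = [z_{α/2}·√(p₀q₀) + z_β·√(p₁q₁)]² / (p₁ − p₀)²
  = [2.576·√(0.48·0.52) + 1.036·√(0.52·0.48)]² / (0.04)²
  = [2.576·0.4996 + 1.036·0.4996]² / 0.0016
  = [1.8046]² / 0.0016
  = 2035.26
Round up → n = 2036.

n = 2036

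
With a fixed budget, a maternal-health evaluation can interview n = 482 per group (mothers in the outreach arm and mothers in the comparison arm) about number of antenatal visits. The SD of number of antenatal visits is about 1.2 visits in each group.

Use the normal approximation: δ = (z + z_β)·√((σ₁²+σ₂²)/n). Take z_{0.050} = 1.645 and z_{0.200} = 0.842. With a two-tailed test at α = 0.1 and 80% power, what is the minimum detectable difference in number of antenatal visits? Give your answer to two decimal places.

δ = (z_{α/2} + z_β) · √((σ₁²+σ₂²)/n)
  = (1.645 + 0.842) · √(2.88/482)
  = 2.487 · √0.00598
  = 2.487 · 0.0773
  = 0.1922

Minimum detectable difference ≈ 0.19 visits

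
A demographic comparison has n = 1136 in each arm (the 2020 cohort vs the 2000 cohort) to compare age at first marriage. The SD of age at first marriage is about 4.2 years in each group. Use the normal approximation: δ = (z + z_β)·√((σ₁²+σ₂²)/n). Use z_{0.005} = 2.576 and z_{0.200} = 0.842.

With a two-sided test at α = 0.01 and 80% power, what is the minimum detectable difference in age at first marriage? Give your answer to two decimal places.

δ = (z_{α/2} + z_β) · √((σ₁²+σ₂²)/n)
  = (2.576 + 0.842) · √(35.28/1136)
  = 3.418 · √0.03106
  = 3.418 · 0.1762
  = 0.6023

Minimum detectable difference ≈ 0.60 years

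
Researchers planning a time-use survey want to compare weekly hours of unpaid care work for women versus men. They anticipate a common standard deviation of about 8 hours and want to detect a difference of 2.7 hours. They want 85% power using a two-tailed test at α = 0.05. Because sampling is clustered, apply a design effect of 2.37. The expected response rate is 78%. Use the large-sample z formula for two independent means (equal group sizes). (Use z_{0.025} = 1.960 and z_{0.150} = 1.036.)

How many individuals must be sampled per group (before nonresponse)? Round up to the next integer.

n = (z_{α/2} + z_β)² · (σ₁² + σ₂²) / δ²
  = (1.960 + 1.036)² · (2·8² = 128) / 2.7²
  = 8.9760 · 128 / 7.29
  = 157.60
Design effect: 2.37 × 157.60 = 373.52.
Adjust for 78% response: 373.52 / 0.78 = 478.87.
Round up → n = 479 per group.

n = 479 per group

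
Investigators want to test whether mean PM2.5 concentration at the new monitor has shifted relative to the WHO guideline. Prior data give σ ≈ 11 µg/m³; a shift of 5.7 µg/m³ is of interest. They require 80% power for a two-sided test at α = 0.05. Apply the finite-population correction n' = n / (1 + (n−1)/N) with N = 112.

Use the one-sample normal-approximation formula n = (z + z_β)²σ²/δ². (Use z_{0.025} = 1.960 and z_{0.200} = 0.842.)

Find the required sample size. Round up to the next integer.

n = 24

n = (z_{α/2} + z_β)² · σ² / δ²
  = (1.960 + 0.842)² · 11² / 5.7²
  = 7.8512 · 121 / 32.49
  = 29.24
Finite-population correction (N = 112): 29.24 / (1 + (29.24 − 1)/112) = 23.35.
Round up → n = 24.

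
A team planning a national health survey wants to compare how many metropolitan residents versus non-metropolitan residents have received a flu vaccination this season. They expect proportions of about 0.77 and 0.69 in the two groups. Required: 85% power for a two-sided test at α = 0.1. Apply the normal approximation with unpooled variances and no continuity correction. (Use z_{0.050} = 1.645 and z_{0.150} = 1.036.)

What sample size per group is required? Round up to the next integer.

n = (z_{α/2} + z_β)² · [p₁(1−p₁) + p₂(1−p₂)] / (p₁ − p₂)²
  = (1.645 + 1.036)² · (0.77·0.23 + 0.69·0.31) / (0.08)²
  = (2.681)² · (0.1771 + 0.2139) / 0.0064
  = 7.1878 · 0.3910 / 0.0064
  = 439.13
Round up → n = 440 per group.

n = 440 per group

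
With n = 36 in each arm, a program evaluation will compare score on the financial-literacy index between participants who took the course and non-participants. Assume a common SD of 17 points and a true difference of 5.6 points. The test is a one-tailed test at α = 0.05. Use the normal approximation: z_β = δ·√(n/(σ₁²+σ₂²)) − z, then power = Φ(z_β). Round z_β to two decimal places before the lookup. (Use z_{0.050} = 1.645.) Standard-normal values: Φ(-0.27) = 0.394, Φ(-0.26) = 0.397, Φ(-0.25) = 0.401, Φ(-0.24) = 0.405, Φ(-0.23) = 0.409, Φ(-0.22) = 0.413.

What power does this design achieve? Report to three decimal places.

z_β = δ·√(n/(σ₁²+σ₂²)) − z_α
    = 5.6 · √(36/578) − 1.645
    = 5.6 · 0.24957 − 1.645
    = 1.3976 − 1.645 = -0.2474 → -0.25
Power = Φ(-0.25) = 0.401.

Power ≈ 0.401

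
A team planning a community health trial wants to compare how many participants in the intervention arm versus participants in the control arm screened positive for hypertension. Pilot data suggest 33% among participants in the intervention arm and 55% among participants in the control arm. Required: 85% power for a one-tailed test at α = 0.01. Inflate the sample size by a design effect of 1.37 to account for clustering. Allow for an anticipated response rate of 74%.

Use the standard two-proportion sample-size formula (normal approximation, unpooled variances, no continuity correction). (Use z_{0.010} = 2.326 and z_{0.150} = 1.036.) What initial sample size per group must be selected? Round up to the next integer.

n = (z_α + z_β)² · [p₁(1−p₁) + p₂(1−p₂)] / (p₁ − p₂)²
  = (2.326 + 1.036)² · (0.33·0.67 + 0.55·0.45) / (-0.22)²
  = (3.362)² · (0.2211 + 0.2475) / 0.0484
  = 11.3030 · 0.4686 / 0.0484
  = 109.43
Design effect: 1.37 × 109.43 = 149.92.
Adjust for 74% response: 149.92 / 0.74 = 202.60.
Round up → n = 203 per group.

n = 203 per group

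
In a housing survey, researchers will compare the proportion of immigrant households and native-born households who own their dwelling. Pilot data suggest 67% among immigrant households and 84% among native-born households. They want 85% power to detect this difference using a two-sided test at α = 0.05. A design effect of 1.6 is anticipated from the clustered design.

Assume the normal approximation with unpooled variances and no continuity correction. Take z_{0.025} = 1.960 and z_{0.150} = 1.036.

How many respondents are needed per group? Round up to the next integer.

n = (z_{α/2} + z_β)² · [p₁(1−p₁) + p₂(1−p₂)] / (p₁ − p₂)²
  = (1.960 + 1.036)² · (0.67·0.33 + 0.84·0.16) / (-0.17)²
  = (2.996)² · (0.2211 + 0.1344) / 0.0289
  = 8.9760 · 0.3555 / 0.0289
  = 110.41
Design effect: 1.6 × 110.41 = 176.66.
Round up → n = 177 per group.

n = 177 per group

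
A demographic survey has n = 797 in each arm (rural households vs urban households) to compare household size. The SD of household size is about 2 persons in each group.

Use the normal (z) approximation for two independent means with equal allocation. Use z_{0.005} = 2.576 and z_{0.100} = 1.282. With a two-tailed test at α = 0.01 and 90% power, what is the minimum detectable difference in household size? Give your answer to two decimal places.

δ = (z_{α/2} + z_β) · √((σ₁²+σ₂²)/n)
  = (2.576 + 1.282) · √(8/797)
  = 3.858 · √0.01004
  = 3.858 · 0.1002
  = 0.3865

Minimum detectable difference ≈ 0.39 persons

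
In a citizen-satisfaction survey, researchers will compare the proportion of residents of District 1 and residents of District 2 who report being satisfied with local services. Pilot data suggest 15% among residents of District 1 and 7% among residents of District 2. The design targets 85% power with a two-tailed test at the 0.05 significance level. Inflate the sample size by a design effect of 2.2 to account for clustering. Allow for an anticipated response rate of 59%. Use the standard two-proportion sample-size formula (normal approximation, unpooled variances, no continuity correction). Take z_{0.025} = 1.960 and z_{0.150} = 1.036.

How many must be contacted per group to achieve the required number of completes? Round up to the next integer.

n = 1008 per group

n = (z_{α/2} + z_β)² · [p₁(1−p₁) + p₂(1−p₂)] / (p₁ − p₂)²
  = (1.960 + 1.036)² · (0.15·0.85 + 0.07·0.93) / (0.08)²
  = (2.996)² · (0.1275 + 0.0651) / 0.0064
  = 8.9760 · 0.1926 / 0.0064
  = 270.12
Design effect: 2.2 × 270.12 = 594.27.
Adjust for 59% response: 594.27 / 0.59 = 1007.23.
Round up → n = 1008 per group.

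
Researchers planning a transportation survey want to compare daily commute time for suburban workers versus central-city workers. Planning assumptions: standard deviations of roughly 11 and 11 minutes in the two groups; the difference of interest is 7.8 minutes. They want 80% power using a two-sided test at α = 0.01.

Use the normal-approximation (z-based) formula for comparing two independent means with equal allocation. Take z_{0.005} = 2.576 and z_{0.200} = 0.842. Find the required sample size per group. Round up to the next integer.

n = 47 per group

n = (z_{α/2} + z_β)² · (σ₁² + σ₂²) / δ²
  = (2.576 + 0.842)² · (11² + 11² = 242) / 7.8²
  = 11.6827 · 242 / 60.84
  = 46.47
Round up → n = 47 per group.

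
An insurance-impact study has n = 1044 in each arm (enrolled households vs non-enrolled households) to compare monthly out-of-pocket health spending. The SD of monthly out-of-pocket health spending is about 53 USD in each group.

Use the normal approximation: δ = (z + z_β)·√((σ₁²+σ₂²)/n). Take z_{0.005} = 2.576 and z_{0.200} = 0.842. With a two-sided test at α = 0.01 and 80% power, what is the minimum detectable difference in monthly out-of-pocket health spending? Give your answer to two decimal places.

δ = (z_{α/2} + z_β) · √((σ₁²+σ₂²)/n)
  = (2.576 + 0.842) · √(5618/1044)
  = 3.418 · √5.3812
  = 3.418 · 2.3197
  = 7.9289

Minimum detectable difference ≈ 7.93 USD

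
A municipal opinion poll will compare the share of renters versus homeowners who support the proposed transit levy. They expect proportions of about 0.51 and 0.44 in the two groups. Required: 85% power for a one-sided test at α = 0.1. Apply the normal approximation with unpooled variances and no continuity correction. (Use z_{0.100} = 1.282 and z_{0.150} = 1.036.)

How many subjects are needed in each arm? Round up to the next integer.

n = 545 per group

n = (z_α + z_β)² · [p₁(1−p₁) + p₂(1−p₂)] / (p₁ − p₂)²
  = (1.282 + 1.036)² · (0.51·0.49 + 0.44·0.56) / (0.07)²
  = (2.318)² · (0.2499 + 0.2464) / 0.0049
  = 5.3731 · 0.4963 / 0.0049
  = 544.22
Round up → n = 545 per group.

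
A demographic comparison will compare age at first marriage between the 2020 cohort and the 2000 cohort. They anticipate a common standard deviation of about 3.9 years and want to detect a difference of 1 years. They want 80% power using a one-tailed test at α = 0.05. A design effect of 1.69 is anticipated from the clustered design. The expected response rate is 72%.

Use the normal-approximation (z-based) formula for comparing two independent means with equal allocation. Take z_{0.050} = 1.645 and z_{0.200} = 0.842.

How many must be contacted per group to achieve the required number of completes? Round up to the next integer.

n = 442 per group

n = (z_α + z_β)² · (σ₁² + σ₂²) / δ²
  = (1.645 + 0.842)² · (2·3.9² = 30.42) / 1²
  = 6.1852 · 30.42 / 1
  = 188.15
Design effect: 1.69 × 188.15 = 317.98.
Adjust for 72% response: 317.98 / 0.72 = 441.64.
Round up → n = 442 per group.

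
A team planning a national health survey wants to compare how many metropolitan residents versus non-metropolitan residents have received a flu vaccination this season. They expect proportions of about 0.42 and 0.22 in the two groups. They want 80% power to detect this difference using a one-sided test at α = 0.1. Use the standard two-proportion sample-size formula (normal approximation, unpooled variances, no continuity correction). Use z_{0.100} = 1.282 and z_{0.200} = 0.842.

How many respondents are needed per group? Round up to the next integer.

n = (z_α + z_β)² · [p₁(1−p₁) + p₂(1−p₂)] / (p₁ − p₂)²
  = (1.282 + 0.842)² · (0.42·0.58 + 0.22·0.78) / (0.20)²
  = (2.124)² · (0.2436 + 0.1716) / 0.0400
  = 4.5114 · 0.4152 / 0.0400
  = 46.83
Round up → n = 47 per group.

n = 47 per group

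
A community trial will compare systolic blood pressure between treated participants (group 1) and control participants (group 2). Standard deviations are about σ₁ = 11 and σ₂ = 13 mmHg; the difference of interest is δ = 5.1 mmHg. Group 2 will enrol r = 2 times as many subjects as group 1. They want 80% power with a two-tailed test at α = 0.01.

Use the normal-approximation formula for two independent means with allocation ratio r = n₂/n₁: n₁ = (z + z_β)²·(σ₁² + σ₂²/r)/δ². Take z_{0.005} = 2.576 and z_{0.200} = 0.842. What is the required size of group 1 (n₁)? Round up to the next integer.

n₁ = 93

n₁ = (z_{α/2} + z_β)² · (σ₁² + σ₂²/r) / δ²
   = (2.576 + 0.842)² · (11² + 13²/2) / 5.1²
   = 11.6827 · (121 + 84.5) / 26.01
   = 11.6827 · 205.5 / 26.01
   = 92.30
Round up → n₁ = 93; n₂ = r·n₁ = 2 × 93 = 186.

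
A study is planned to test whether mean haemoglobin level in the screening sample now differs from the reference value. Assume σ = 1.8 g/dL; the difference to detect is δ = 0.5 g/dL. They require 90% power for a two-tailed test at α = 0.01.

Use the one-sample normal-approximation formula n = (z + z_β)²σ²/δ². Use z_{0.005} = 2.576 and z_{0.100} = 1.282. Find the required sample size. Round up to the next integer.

n = (z_{α/2} + z_β)² · σ² / δ²
  = (2.576 + 1.282)² · 1.8² / 0.5²
  = 14.8842 · 3.24 / 0.25
  = 192.90
Round up → n = 193.

n = 193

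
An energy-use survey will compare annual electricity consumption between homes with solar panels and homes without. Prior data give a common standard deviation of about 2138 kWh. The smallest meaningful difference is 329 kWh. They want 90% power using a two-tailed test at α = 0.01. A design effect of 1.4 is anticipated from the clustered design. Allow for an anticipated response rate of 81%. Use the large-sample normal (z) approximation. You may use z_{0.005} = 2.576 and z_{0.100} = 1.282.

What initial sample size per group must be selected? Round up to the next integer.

n = (z_{α/2} + z_β)² · (σ₁² + σ₂²) / δ²
  = (2.576 + 1.282)² · (2·2138² = 9142088) / 329²
  = 14.8842 · 9142088 / 108241
  = 1257.12
Design effect: 1.4 × 1257.12 = 1759.97.
Adjust for 81% response: 1759.97 / 0.81 = 2172.81.
Round up → n = 2173 per group.

n = 2173 per group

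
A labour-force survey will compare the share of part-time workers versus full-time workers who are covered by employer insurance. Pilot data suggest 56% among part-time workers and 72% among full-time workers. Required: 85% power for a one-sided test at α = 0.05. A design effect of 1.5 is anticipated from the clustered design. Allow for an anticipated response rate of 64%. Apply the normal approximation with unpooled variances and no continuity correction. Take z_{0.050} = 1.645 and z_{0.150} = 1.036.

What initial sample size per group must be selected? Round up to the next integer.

n = (z_α + z_β)² · [p₁(1−p₁) + p₂(1−p₂)] / (p₁ − p₂)²
  = (1.645 + 1.036)² · (0.56·0.44 + 0.72·0.28) / (-0.16)²
  = (2.681)² · (0.2464 + 0.2016) / 0.0256
  = 7.1878 · 0.4480 / 0.0256
  = 125.79
Design effect: 1.5 × 125.79 = 188.68.
Adjust for 64% response: 188.68 / 0.64 = 294.81.
Round up → n = 295 per group.

n = 295 per group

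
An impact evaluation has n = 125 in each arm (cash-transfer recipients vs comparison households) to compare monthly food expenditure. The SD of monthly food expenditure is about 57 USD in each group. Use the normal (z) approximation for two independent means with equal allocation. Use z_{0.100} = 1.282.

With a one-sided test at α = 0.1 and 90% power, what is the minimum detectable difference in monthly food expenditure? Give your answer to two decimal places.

δ = (z_α + z_β) · √((σ₁²+σ₂²)/n)
  = (1.282 + 1.282) · √(6498/125)
  = 2.564 · √51.984
  = 2.564 · 7.2100
  = 18.4864

Minimum detectable difference ≈ 18.49 USD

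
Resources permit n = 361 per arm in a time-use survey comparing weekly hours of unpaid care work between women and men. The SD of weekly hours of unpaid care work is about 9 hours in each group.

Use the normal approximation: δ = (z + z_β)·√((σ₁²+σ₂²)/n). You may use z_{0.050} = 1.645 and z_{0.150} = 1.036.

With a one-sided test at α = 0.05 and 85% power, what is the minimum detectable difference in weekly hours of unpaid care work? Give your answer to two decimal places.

δ = (z_α + z_β) · √((σ₁²+σ₂²)/n)
  = (1.645 + 1.036) · √(162/361)
  = 2.681 · √0.44875
  = 2.681 · 0.6699
  = 1.7960

Minimum detectable difference ≈ 1.80 hours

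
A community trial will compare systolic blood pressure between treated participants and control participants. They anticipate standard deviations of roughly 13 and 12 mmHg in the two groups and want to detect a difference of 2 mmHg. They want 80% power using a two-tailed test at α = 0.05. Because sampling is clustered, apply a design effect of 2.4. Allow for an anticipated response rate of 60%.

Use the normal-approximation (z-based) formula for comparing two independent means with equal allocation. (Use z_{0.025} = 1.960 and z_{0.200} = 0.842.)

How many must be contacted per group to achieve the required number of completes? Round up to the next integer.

n = (z_{α/2} + z_β)² · (σ₁² + σ₂²) / δ²
  = (1.960 + 0.842)² · (13² + 12² = 313) / 2²
  = 7.8512 · 313 / 4
  = 614.36
Design effect: 2.4 × 614.36 = 1474.46.
Adjust for 60% response: 1474.46 / 0.60 = 2457.43.
Round up → n = 2458 per group.

n = 2458 per group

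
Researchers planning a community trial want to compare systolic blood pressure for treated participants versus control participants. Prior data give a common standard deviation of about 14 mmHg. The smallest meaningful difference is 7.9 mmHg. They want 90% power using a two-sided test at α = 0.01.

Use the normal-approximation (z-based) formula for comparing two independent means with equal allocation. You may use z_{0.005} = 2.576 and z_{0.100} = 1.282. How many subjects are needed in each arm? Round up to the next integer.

n = (z_{α/2} + z_β)² · (σ₁² + σ₂²) / δ²
  = (2.576 + 1.282)² · (2·14² = 392) / 7.9²
  = 14.8842 · 392 / 62.41
  = 93.49
Round up → n = 94 per group.

n = 94 per group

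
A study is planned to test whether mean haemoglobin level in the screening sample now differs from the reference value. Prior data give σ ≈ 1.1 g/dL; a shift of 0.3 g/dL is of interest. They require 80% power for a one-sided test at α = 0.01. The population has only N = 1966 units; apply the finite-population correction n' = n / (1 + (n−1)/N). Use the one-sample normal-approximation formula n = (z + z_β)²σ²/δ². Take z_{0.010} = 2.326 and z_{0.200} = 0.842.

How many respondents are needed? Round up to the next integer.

n = (z_α + z_β)² · σ² / δ²
  = (2.326 + 0.842)² · 1.1² / 0.3²
  = 10.0362 · 1.21 / 0.09
  = 134.93
Finite-population correction (N = 1966): 134.93 / (1 + (134.93 − 1)/1966) = 126.33.
Round up → n = 127.

n = 127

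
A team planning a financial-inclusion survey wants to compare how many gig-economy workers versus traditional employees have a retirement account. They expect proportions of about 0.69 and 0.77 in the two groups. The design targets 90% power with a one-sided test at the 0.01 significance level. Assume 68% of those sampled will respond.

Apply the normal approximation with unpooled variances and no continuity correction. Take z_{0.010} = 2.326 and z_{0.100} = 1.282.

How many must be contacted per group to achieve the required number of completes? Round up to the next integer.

n = 1170 per group

n = (z_α + z_β)² · [p₁(1−p₁) + p₂(1−p₂)] / (p₁ − p₂)²
  = (2.326 + 1.282)² · (0.69·0.31 + 0.77·0.23) / (-0.08)²
  = (3.608)² · (0.2139 + 0.1771) / 0.0064
  = 13.0177 · 0.3910 / 0.0064
  = 795.30
Adjust for 68% response: 795.30 / 0.68 = 1169.56.
Round up → n = 1170 per group.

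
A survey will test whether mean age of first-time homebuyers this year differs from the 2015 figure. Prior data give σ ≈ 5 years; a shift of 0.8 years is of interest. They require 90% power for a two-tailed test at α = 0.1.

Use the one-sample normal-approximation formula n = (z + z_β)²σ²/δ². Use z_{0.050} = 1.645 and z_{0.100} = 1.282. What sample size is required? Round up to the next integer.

n = (z_{α/2} + z_β)² · σ² / δ²
  = (1.645 + 1.282)² · 5² / 0.8²
  = 8.5673 · 25 / 0.64
  = 334.66
Round up → n = 335.

n = 335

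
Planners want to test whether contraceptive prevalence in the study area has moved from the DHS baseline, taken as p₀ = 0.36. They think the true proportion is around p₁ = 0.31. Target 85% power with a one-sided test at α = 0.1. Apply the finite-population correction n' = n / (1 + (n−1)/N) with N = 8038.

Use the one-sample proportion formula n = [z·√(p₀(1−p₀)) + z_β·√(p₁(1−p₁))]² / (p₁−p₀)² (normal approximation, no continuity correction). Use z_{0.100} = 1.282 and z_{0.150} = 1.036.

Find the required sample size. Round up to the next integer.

n = 453

n = [z_α·√(p₀q₀) + z_β·√(p₁q₁)]² / (p₁ − p₀)²
  = [1.282·√(0.36·0.64) + 1.036·√(0.31·0.69)]² / (-0.05)²
  = [1.282·0.4800 + 1.036·0.4625]² / 0.0025
  = [1.0945]² / 0.0025
  = 479.17
Finite-population correction (N = 8038): 479.17 / (1 + (479.17 − 1)/8038) = 452.27.
Round up → n = 453.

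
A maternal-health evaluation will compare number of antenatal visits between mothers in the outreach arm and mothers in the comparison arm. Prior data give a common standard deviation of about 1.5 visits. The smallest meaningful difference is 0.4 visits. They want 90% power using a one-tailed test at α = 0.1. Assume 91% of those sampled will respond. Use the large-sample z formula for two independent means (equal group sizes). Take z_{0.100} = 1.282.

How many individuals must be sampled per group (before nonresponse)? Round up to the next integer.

n = (z_α + z_β)² · (σ₁² + σ₂²) / δ²
  = (1.282 + 1.282)² · (2·1.5² = 4.5) / 0.4²
  = 6.5741 · 4.5 / 0.16
  = 184.90
Adjust for 91% response: 184.90 / 0.91 = 203.18.
Round up → n = 204 per group.

n = 204 per group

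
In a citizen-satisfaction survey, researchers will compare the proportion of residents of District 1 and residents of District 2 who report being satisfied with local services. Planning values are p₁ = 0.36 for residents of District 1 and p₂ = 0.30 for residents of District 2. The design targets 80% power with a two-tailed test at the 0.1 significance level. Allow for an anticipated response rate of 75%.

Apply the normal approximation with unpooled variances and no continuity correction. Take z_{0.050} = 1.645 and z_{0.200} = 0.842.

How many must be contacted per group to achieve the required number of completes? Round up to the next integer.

n = 1009 per group

n = (z_{α/2} + z_β)² · [p₁(1−p₁) + p₂(1−p₂)] / (p₁ − p₂)²
  = (1.645 + 0.842)² · (0.36·0.64 + 0.30·0.70) / (0.06)²
  = (2.487)² · (0.2304 + 0.2100) / 0.0036
  = 6.1852 · 0.4404 / 0.0036
  = 756.65
Adjust for 75% response: 756.65 / 0.75 = 1008.87.
Round up → n = 1009 per group.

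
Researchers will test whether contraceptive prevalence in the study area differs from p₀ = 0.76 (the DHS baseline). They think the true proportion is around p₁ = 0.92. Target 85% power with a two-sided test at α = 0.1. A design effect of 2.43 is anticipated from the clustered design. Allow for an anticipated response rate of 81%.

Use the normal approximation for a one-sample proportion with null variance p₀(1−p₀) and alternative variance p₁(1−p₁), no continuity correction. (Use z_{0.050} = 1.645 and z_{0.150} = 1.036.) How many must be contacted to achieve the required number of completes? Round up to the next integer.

n = 114

n = [z_{α/2}·√(p₀q₀) + z_β·√(p₁q₁)]² / (p₁ − p₀)²
  = [1.645·√(0.76·0.24) + 1.036·√(0.92·0.08)]² / (0.16)²
  = [1.645·0.4271 + 1.036·0.2713]² / 0.0256
  = [0.9836]² / 0.0256
  = 37.79
Design effect: 2.43 × 37.79 = 91.84.
Adjust for 81% response: 91.84 / 0.81 = 113.38.
Round up → n = 114.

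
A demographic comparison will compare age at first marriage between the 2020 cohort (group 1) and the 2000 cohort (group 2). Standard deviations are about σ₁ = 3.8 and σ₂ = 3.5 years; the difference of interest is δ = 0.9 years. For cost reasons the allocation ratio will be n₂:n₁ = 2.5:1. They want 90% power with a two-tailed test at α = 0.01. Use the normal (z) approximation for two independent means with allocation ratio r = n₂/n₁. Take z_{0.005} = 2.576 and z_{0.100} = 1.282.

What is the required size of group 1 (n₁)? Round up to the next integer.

n₁ = 356

n₁ = (z_{α/2} + z_β)² · (σ₁² + σ₂²/r) / δ²
   = (2.576 + 1.282)² · (3.8² + 3.5²/2.5) / 0.9²
   = 14.8842 · (14.44 + 4.9) / 0.81
   = 14.8842 · 19.34 / 0.81
   = 355.38
Round up → n₁ = 356; n₂ = r·n₁ = 2.5 × 356 = 890.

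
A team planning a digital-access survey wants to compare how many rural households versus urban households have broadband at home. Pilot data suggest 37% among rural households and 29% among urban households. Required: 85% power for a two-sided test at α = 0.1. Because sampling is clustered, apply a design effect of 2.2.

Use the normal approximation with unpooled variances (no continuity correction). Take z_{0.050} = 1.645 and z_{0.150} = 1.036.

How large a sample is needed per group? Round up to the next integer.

n = (z_{α/2} + z_β)² · [p₁(1−p₁) + p₂(1−p₂)] / (p₁ − p₂)²
  = (1.645 + 1.036)² · (0.37·0.63 + 0.29·0.71) / (0.08)²
  = (2.681)² · (0.2331 + 0.2059) / 0.0064
  = 7.1878 · 0.4390 / 0.0064
  = 493.04
Design effect: 2.2 × 493.04 = 1084.68.
Round up → n = 1085 per group.

n = 1085 per group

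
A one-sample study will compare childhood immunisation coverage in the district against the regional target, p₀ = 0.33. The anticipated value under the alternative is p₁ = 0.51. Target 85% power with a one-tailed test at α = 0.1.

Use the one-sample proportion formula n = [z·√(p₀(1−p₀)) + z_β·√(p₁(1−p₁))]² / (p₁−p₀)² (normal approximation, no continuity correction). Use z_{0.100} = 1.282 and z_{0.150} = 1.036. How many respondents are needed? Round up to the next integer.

n = 39

n = [z_α·√(p₀q₀) + z_β·√(p₁q₁)]² / (p₁ − p₀)²
  = [1.282·√(0.33·0.67) + 1.036·√(0.51·0.49)]² / (0.18)²
  = [1.282·0.4702 + 1.036·0.4999]² / 0.0324
  = [1.1207]² / 0.0324
  = 38.77
Round up → n = 39.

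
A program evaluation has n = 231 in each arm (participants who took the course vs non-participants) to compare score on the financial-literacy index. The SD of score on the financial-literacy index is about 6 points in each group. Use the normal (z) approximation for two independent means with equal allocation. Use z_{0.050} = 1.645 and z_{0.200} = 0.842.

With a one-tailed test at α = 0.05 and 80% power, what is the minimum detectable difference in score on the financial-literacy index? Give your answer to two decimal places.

Minimum detectable difference ≈ 1.39 points

δ = (z_α + z_β) · √((σ₁²+σ₂²)/n)
  = (1.645 + 0.842) · √(72/231)
  = 2.487 · √0.31169
  = 2.487 · 0.5583
  = 1.3885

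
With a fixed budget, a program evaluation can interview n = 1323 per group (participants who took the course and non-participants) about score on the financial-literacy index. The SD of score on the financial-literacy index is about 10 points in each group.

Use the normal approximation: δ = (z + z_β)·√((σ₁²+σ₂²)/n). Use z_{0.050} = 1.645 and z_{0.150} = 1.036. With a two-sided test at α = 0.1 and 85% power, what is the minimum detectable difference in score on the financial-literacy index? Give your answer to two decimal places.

δ = (z_{α/2} + z_β) · √((σ₁²+σ₂²)/n)
  = (1.645 + 1.036) · √(200/1323)
  = 2.681 · √0.15117
  = 2.681 · 0.3888
  = 1.0424

Minimum detectable difference ≈ 1.04 points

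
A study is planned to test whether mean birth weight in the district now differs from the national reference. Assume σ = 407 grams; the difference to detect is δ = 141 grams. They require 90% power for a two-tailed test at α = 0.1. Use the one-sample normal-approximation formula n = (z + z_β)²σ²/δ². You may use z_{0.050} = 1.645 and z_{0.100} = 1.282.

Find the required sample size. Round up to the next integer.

n = 72

n = (z_{α/2} + z_β)² · σ² / δ²
  = (1.645 + 1.282)² · 407² / 141²
  = 8.5673 · 165649 / 19881
  = 71.38
Round up → n = 72.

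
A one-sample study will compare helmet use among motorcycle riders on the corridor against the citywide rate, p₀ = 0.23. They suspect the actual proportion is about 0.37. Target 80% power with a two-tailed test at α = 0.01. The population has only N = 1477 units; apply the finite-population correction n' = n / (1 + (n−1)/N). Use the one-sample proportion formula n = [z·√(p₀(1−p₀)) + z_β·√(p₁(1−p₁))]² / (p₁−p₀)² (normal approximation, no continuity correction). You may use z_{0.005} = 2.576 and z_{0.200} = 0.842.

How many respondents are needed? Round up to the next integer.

n = 106

n = [z_{α/2}·√(p₀q₀) + z_β·√(p₁q₁)]² / (p₁ − p₀)²
  = [2.576·√(0.23·0.77) + 0.842·√(0.37·0.63)]² / (0.14)²
  = [2.576·0.4208 + 0.842·0.4828]² / 0.0196
  = [1.4906]² / 0.0196
  = 113.36
Finite-population correction (N = 1477): 113.36 / (1 + (113.36 − 1)/1477) = 105.35.
Round up → n = 106.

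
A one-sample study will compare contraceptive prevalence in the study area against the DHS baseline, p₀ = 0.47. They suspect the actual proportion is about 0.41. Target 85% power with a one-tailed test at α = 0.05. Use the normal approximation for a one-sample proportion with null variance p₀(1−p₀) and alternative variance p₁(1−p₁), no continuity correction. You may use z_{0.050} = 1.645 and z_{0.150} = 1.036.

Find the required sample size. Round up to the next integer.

n = 492

n = [z_α·√(p₀q₀) + z_β·√(p₁q₁)]² / (p₁ − p₀)²
  = [1.645·√(0.47·0.53) + 1.036·√(0.41·0.59)]² / (-0.06)²
  = [1.645·0.4991 + 1.036·0.4918]² / 0.0036
  = [1.3306]² / 0.0036
  = 491.77
Round up → n = 492.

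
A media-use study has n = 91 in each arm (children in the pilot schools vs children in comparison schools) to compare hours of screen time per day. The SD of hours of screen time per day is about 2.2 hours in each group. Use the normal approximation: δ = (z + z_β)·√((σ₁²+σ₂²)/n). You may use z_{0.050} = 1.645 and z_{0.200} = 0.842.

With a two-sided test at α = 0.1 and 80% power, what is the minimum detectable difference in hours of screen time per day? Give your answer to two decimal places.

Minimum detectable difference ≈ 0.81 hours

δ = (z_{α/2} + z_β) · √((σ₁²+σ₂²)/n)
  = (1.645 + 0.842) · √(9.68/91)
  = 2.487 · √0.10637
  = 2.487 · 0.3261
  = 0.8111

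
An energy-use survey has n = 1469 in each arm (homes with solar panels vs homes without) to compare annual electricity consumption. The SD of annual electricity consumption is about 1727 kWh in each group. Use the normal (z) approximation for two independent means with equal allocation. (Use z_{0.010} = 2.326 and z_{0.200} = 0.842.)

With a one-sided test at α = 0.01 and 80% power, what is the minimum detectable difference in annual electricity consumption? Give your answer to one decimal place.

δ = (z_α + z_β) · √((σ₁²+σ₂²)/n)
  = (2.326 + 0.842) · √(5965058/1469)
  = 3.168 · √4060.6
  = 3.168 · 63.7230
  = 201.8746

Minimum detectable difference ≈ 201.9 kWh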